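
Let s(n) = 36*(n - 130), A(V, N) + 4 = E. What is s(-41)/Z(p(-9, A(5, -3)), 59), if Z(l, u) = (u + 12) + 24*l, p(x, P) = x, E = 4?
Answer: 6156/145 ≈ 42.455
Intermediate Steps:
A(V, N) = 0 (A(V, N) = -4 + 4 = 0)
Z(l, u) = 12 + u + 24*l (Z(l, u) = (12 + u) + 24*l = 12 + u + 24*l)
s(n) = -4680 + 36*n (s(n) = 36*(-130 + n) = -4680 + 36*n)
s(-41)/Z(p(-9, A(5, -3)), 59) = (-4680 + 36*(-41))/(12 + 59 + 24*(-9)) = (-4680 - 1476)/(12 + 59 - 216) = -6156/(-145) = -6156*(-1/145) = 6156/145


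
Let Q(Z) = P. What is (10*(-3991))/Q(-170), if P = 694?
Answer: -19955/347 ≈ -57.507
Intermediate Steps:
Q(Z) = 694
(10*(-3991))/Q(-170) = (10*(-3991))/694 = -39910*1/694 = -19955/347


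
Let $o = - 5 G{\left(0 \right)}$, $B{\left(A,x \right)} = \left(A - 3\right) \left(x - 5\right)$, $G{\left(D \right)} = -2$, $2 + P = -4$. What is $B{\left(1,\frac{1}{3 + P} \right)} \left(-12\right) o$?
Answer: $-1280$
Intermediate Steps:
$P = -6$ ($P = -2 - 4 = -6$)
$B{\left(A,x \right)} = \left(-5 + x\right) \left(-3 + A\right)$ ($B{\left(A,x \right)} = \left(-3 + A\right) \left(-5 + x\right) = \left(-5 + x\right) \left(-3 + A\right)$)
$o = 10$ ($o = \left(-5\right) \left(-2\right) = 10$)
$B{\left(1,\frac{1}{3 + P} \right)} \left(-12\right) o = \left(15 - 5 - \frac{3}{3 - 6} + 1 \frac{1}{3 - 6}\right) \left(-12\right) 10 = \left(15 - 5 - \frac{3}{-3} + 1 \frac{1}{-3}\right) \left(-12\right) 10 = \left(15 - 5 - -1 + 1 \left(- \frac{1}{3}\right)\right) \left(-12\right) 10 = \left(15 - 5 + 1 - \frac{1}{3}\right) \left(-12\right) 10 = \frac{32}{3} \left(-12\right) 10 = \left(-128\right) 10 = -1280$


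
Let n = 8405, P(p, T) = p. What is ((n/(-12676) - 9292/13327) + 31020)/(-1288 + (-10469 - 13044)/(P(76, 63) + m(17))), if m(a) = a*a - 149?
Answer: -282963967607502/12742662345623 ≈ -22.206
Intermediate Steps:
m(a) = -149 + a² (m(a) = a² - 149 = -149 + a²)
((n/(-12676) - 9292/13327) + 31020)/(-1288 + (-10469 - 13044)/(P(76, 63) + m(17))) = ((8405/(-12676) - 9292/13327) + 31020)/(-1288 + (-10469 - 13044)/(76 + (-149 + 17²))) = ((8405*(-1/12676) - 9292*1/13327) + 31020)/(-1288 - 23513/(76 + (-149 + 289))) = ((-8405/12676 - 9292/13327) + 31020)/(-1288 - 23513/(76 + 140)) = (-229798827/168933052 + 31020)/(-1288 - 23513/216) = 5240073474213/(168933052*(-1288 - 23513*1/216)) = 5240073474213/(168933052*(-1288 - 23513/216)) = 5240073474213/(168933052*(-301721/216)) = (5240073474213/168933052)*(-216/301721) = -282963967607502/12742662345623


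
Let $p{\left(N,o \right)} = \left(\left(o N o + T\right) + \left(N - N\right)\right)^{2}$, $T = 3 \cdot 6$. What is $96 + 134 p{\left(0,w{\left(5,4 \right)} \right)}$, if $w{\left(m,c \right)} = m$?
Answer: $43512$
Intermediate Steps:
$T = 18$
$p{\left(N,o \right)} = \left(18 + N o^{2}\right)^{2}$ ($p{\left(N,o \right)} = \left(\left(o N o + 18\right) + \left(N - N\right)\right)^{2} = \left(\left(N o o + 18\right) + 0\right)^{2} = \left(\left(N o^{2} + 18\right) + 0\right)^{2} = \left(\left(18 + N o^{2}\right) + 0\right)^{2} = \left(18 + N o^{2}\right)^{2}$)
$96 + 134 p{\left(0,w{\left(5,4 \right)} \right)} = 96 + 134 \left(18 + 0 \cdot 5^{2}\right)^{2} = 96 + 134 \left(18 + 0 \cdot 25\right)^{2} = 96 + 134 \left(18 + 0\right)^{2} = 96 + 134 \cdot 18^{2} = 96 + 134 \cdot 324 = 96 + 43416 = 43512$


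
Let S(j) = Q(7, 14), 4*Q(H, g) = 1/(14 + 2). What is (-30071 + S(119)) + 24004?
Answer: -388287/64 ≈ -6067.0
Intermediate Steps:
Q(H, g) = 1/64 (Q(H, g) = 1/(4*(14 + 2)) = (¼)/16 = (¼)*(1/16) = 1/64)
S(j) = 1/64
(-30071 + S(119)) + 24004 = (-30071 + 1/64) + 24004 = -1924543/64 + 24004 = -388287/64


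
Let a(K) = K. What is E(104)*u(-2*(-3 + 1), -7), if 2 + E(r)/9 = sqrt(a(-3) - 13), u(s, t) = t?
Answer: 126 - 252*I ≈ 126.0 - 252.0*I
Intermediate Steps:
E(r) = -18 + 36*I (E(r) = -18 + 9*sqrt(-3 - 13) = -18 + 9*sqrt(-16) = -18 + 9*(4*I) = -18 + 36*I)
E(104)*u(-2*(-3 + 1), -7) = (-18 + 36*I)*(-7) = 126 - 252*I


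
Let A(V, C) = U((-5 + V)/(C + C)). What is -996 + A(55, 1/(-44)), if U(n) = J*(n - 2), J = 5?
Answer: -6506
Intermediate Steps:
U(n) = -10 + 5*n (U(n) = 5*(n - 2) = 5*(-2 + n) = -10 + 5*n)
A(V, C) = -10 + 5*(-5 + V)/(2*C) (A(V, C) = -10 + 5*((-5 + V)/(C + C)) = -10 + 5*((-5 + V)/((2*C))) = -10 + 5*((-5 + V)*(1/(2*C))) = -10 + 5*((-5 + V)/(2*C)) = -10 + 5*(-5 + V)/(2*C))
-996 + A(55, 1/(-44)) = -996 + 5*(-5 + 55 - 4/(-44))/(2*(1/(-44))) = -996 + 5*(-5 + 55 - 4*(-1/44))/(2*(-1/44)) = -996 + (5/2)*(-44)*(-5 + 55 + 1/11) = -996 + (5/2)*(-44)*(551/11) = -996 - 5510 = -6506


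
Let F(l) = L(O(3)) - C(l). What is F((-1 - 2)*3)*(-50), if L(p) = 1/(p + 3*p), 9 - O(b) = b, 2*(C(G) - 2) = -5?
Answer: -325/12 ≈ -27.083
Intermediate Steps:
C(G) = -½ (C(G) = 2 + (½)*(-5) = 2 - 5/2 = -½)
O(b) = 9 - b
L(p) = 1/(4*p)
F(l) = 13/24 (F(l) = 1/(4*(9 - 1*3)) - 1*(-½) = 1/(4*(9 - 3)) + ½ = (¼)/6 + ½ = (¼)*(⅙) + ½ = 1/24 + ½ = 13/24)
F((-1 - 2)*3)*(-50) = (13/24)*(-50) = -325/12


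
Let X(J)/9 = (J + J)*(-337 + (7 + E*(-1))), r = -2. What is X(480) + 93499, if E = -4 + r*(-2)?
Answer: -2757701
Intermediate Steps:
E = 0 (E = -4 - 2*(-2) = -4 + 4 = 0)
X(J) = -5940*J (X(J) = 9*((J + J)*(-337 + (7 + 0*(-1)))) = 9*((2*J)*(-337 + (7 + 0))) = 9*((2*J)*(-337 + 7)) = 9*((2*J)*(-330)) = 9*(-660*J) = -5940*J)
X(480) + 93499 = -5940*480 + 93499 = -2851200 + 93499 = -2757701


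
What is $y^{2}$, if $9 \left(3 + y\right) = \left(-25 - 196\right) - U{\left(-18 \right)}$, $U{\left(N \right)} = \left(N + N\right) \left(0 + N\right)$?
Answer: $\frac{802816}{81} \approx 9911.3$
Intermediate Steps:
$U{\left(N \right)} = 2 N^{2}$ ($U{\left(N \right)} = 2 N N = 2 N^{2}$)
$y = - \frac{896}{9}$ ($y = -3 + \frac{\left(-25 - 196\right) - 2 \left(-18\right)^{2}}{9} = -3 + \frac{\left(-25 - 196\right) - 2 \cdot 324}{9} = -3 + \frac{-221 - 648}{9} = -3 + \frac{1}{9} \left(-869\right) = -3 - \frac{869}{9} = - \frac{896}{9} \approx -99.556$)
$y^{2} = \left(- \frac{896}{9}\right)^{2} = \frac{802816}{81}$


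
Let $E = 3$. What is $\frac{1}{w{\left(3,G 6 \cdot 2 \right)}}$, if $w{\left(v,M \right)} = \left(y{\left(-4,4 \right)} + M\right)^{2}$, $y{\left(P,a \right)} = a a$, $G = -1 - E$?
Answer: $\frac{1}{1024} \approx 0.00097656$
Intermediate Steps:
$G = -4$ ($G = -1 - 3 = -4$)
$y{\left(P,a \right)} = a^{2}$
$w{\left(v,M \right)} = \left(16 + M\right)^{2}$ ($w{\left(v,M \right)} = \left(4^{2} + M\right)^{2} = \left(16 + M\right)^{2}$)
$\frac{1}{w{\left(3,G 6 \cdot 2 \right)}} = \frac{1}{\left(16 + \left(-4\right) 6 \cdot 2\right)^{2}} = \frac{1}{\left(16 - 48\right)^{2}} = \frac{1}{\left(-32\right)^{2}} = \frac{1}{1024}$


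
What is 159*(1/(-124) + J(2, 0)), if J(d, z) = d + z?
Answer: 39273/124 ≈ 316.72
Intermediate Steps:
159*(1/(-124) + J(2, 0)) = 159*(1/(-124) + (2 + 0)) = 159*(-1/124 + 2) = 159*(247/124) = 39273/124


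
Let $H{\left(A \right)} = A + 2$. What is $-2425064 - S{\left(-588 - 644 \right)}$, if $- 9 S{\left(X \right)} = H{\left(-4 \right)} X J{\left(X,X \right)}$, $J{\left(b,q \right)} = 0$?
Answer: $-2425064$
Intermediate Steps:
$H{\left(A \right)} = 2 + A$
$S{\left(X \right)} = 0$ ($S{\left(X \right)} = - \frac{\left(2 - 4\right) X 0}{9} = - \frac{- 2 X 0}{9} = \left(- \frac{1}{9}\right) 0 = 0$)
$-2425064 - S{\left(-588 - 644 \right)} = -2425064 - 0 = -2425064 + 0 = -2425064$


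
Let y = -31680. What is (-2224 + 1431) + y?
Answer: -32473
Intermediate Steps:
(-2224 + 1431) + y = (-2224 + 1431) - 31680 = -793 - 31680 = -32473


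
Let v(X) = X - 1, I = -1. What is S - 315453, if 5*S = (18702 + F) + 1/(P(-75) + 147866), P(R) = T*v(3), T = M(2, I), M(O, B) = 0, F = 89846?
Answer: -217173307921/739330 ≈ -2.9374e+5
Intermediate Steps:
v(X) = -1 + X
T = 0
P(R) = 0 (P(R) = 0*(-1 + 3) = 0*2 = 0)
S = 16050558569/739330 (S = ((18702 + 89846) + 1/(0 + 147866))/5 = (108548 + 1/147866)/5 = (1/5)*(16050558569/147866) = 16050558569/739330 ≈ 21710.)
S - 315453 = 16050558569/739330 - 315453 = -217173307921/739330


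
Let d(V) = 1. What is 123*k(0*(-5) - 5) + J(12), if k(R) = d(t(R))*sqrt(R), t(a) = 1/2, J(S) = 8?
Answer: 8 + 123*I*sqrt(5) ≈ 8.0 + 275.04*I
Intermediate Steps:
t(a) = 1/2 (t(a) = 1*(1/2) = 1/2)
k(R) = sqrt(R) (k(R) = 1*sqrt(R) = sqrt(R))
123*k(0*(-5) - 5) + J(12) = 123*sqrt(0*(-5) - 5) + 8 = 123*sqrt(0 - 5) + 8 = 123*sqrt(-5) + 8 = 123*(I*sqrt(5)) + 8 = 123*I*sqrt(5) + 8 = 8 + 123*I*sqrt(5)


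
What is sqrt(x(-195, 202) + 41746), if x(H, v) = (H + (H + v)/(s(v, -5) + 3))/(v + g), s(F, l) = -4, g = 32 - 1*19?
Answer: 2*sqrt(482416355)/215 ≈ 204.32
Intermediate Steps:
g = 13 (g = 32 - 19 = 13)
x(H, v) = -v/(13 + v) (x(H, v) = (H + (H + v)/(-4 + 3))/(v + 13) = (H + (H + v)/(-1))/(13 + v) = (H + (H + v)*(-1))/(13 + v) = (H + (-H - v))/(13 + v) = (-v)/(13 + v) = -v/(13 + v))
sqrt(x(-195, 202) + 41746) = sqrt(202/(-13 - 1*202) + 41746) = sqrt(202/(-13 - 202) + 41746) = sqrt(202/(-215) + 41746) = sqrt(202*(-1/215) + 41746) = sqrt(-202/215 + 41746) = sqrt(8975188/215) = 2*sqrt(482416355)/215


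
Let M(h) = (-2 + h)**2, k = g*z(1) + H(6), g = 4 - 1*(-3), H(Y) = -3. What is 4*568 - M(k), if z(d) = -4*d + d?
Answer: 1596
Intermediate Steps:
g = 7 (g = 4 + 3 = 7)
z(d) = -3*d
k = -24 (k = 7*(-3*1) - 3 = 7*(-3) - 3 = -21 - 3 = -24)
4*568 - M(k) = 4*568 - (-2 - 24)**2 = 2272 - 1*(-26)**2 = 2272 - 1*676 = 2272 - 676 = 1596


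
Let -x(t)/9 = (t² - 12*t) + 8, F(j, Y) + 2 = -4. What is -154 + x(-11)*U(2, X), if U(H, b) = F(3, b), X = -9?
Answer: 13940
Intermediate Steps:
F(j, Y) = -6 (F(j, Y) = -2 - 4 = -6)
U(H, b) = -6
x(t) = -72 - 9*t² + 108*t (x(t) = -9*((t² - 12*t) + 8) = -9*(8 + t² - 12*t) = -72 - 9*t² + 108*t)
-154 + x(-11)*U(2, X) = -154 + (-72 - 9*(-11)² + 108*(-11))*(-6) = -154 + (-72 - 9*121 - 1188)*(-6) = -154 + (-72 - 1089 - 1188)*(-6) = -154 - 2349*(-6) = -154 + 14094 = 13940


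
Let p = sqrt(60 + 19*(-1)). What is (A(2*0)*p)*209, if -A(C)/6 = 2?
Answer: -2508*sqrt(41) ≈ -16059.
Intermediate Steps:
A(C) = -12 (A(C) = -6*2 = -12)
p = sqrt(41) (p = sqrt(60 - 19) = sqrt(41) ≈ 6.4031)
(A(2*0)*p)*209 = -12*sqrt(41)*209 = -2508*sqrt(41)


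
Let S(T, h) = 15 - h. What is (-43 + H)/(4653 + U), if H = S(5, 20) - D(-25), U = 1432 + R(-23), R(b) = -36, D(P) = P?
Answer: -1/263 ≈ -0.0038023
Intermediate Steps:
U = 1396 (U = 1432 - 36 = 1396)
H = 20 (H = (15 - 1*20) - 1*(-25) = (15 - 20) + 25 = -5 + 25 = 20)
(-43 + H)/(4653 + U) = (-43 + 20)/(4653 + 1396) = -23/6049 = -23*1/6049 = -1/263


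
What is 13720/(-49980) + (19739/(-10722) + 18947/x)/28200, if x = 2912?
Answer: -2053199938189/7484024620800 ≈ -0.27434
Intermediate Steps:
13720/(-49980) + (19739/(-10722) + 18947/x)/28200 = 13720/(-49980) + (19739/(-10722) + 18947/2912)/28200 = 13720*(-1/49980) + (19739*(-1/10722) + 18947*(1/2912))*(1/28200) = -14/51 + (-19739/10722 + 18947/2912)*(1/28200) = -14/51 + (72834883/15611232)*(1/28200) = -14/51 + 72834883/440236742400 = -2053199938189/7484024620800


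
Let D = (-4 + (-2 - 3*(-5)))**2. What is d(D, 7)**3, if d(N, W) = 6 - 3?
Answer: 27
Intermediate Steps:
D = 81 (D = (-4 + (-2 + 15))**2 = (-4 + 13)**2 = 9**2 = 81)
d(N, W) = 3
d(D, 7)**3 = 3**3 = 27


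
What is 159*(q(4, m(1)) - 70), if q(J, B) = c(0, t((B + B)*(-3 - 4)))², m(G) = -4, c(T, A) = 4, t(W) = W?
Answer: -8586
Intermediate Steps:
q(J, B) = 16 (q(J, B) = 4² = 16)
159*(q(4, m(1)) - 70) = 159*(16 - 70) = 159*(-54) = -8586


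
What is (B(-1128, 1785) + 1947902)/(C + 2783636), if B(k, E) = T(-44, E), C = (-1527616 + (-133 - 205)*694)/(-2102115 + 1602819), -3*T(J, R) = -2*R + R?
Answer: 81073063176/115821673537 ≈ 0.69998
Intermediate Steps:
T(J, R) = R/3 (T(J, R) = -(-2*R + R)/3 = -(-1)*R/3 = R/3)
C = 146849/41608 (C = (-1527616 - 338*694)/(-499296) = (-1527616 - 234572)*(-1/499296) = -1762188*(-1/499296) = 146849/41608 ≈ 3.5293)
B(k, E) = E/3
(B(-1128, 1785) + 1947902)/(C + 2783636) = ((1/3)*1785 + 1947902)/(146849/41608 + 2783636) = (595 + 1947902)/(115821673537/41608) = 1948497*(41608/115821673537) = 81073063176/115821673537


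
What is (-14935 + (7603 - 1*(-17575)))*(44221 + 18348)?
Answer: 640894267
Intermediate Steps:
(-14935 + (7603 - 1*(-17575)))*(44221 + 18348) = (-14935 + (7603 + 17575))*62569 = (-14935 + 25178)*62569 = 10243*62569 = 640894267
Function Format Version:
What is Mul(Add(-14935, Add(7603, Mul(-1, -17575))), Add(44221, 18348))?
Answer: 640894267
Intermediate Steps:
Mul(Add(-14935, Add(7603, Mul(-1, -17575))), Add(44221, 18348)) = Mul(Add(-14935, Add(7603, 17575)), 62569) = Mul(Add(-14935, 25178), 62569) = Mul(10243, 62569) = 640894267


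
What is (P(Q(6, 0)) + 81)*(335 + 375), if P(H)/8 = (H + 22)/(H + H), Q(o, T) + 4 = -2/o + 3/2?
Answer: 651070/17 ≈ 38298.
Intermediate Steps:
Q(o, T) = -5/2 - 2/o (Q(o, T) = -4 + (-2/o + 3/2) = -4 + (3/2 - 2/o) = -5/2 - 2/o)
P(H) = 4*(22 + H)/H (P(H) = 8*((H + 22)/(H + H)) = 8*((22 + H)/((2*H))) = 8*((22 + H)*(1/(2*H))) = 8*((22 + H)/(2*H)) = 4*(22 + H)/H)
(P(Q(6, 0)) + 81)*(335 + 375) = ((4 + 88/(-5/2 - 2/6)) + 81)*(335 + 375) = ((4 + 88/(-5/2 - 2*1/6)) + 81)*710 = ((4 + 88/(-5/2 - 1/3)) + 81)*710 = ((4 + 88/(-17/6)) + 81)*710 = ((4 + 88*(-6/17)) + 81)*710 = ((4 - 528/17) + 81)*710 = (-460/17 + 81)*710 = (917/17)*710 = 651070/17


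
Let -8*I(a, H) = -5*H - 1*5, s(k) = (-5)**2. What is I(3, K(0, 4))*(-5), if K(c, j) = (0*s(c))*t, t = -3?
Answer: -25/8 ≈ -3.1250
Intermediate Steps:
s(k) = 25
K(c, j) = 0 (K(c, j) = (0*25)*(-3) = 0*(-3) = 0)
I(a, H) = 5/8 + 5*H/8 (I(a, H) = -(-5*H - 1*5)/8 = -(-5*H - 5)/8 = -(-5 - 5*H)/8 = 5/8 + 5*H/8)
I(3, K(0, 4))*(-5) = (5/8 + (5/8)*0)*(-5) = (5/8 + 0)*(-5) = (5/8)*(-5) = -25/8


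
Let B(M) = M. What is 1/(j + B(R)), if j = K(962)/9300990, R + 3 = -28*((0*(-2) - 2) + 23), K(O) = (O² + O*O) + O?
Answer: -930099/549503324 ≈ -0.0016926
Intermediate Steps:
K(O) = O + 2*O² (K(O) = (O² + O²) + O = 2*O² + O = O + 2*O²)
R = -591 (R = -3 - 28*((0*(-2) - 2) + 23) = -3 - 28*((0 - 2) + 23) = -3 - 28*(-2 + 23) = -3 - 28*21 = -3 - 588 = -591)
j = 185185/930099 (j = (962*(1 + 2*962))/9300990 = (962*(1 + 1924))*(1/9300990) = (962*1925)*(1/9300990) = 1851850*(1/9300990) = 185185/930099 ≈ 0.19910)
1/(j + B(R)) = 1/(185185/930099 - 591) = 1/(-549503324/930099) = -930099/549503324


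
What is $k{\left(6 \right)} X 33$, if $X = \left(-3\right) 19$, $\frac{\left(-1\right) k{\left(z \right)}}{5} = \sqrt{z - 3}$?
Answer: $9405 \sqrt{3} \approx 16290.0$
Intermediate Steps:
$k{\left(z \right)} = - 5 \sqrt{-3 + z}$ ($k{\left(z \right)} = - 5 \sqrt{z - 3} = - 5 \sqrt{-3 + z}$)
$X = -57$
$k{\left(6 \right)} X 33 = - 5 \sqrt{-3 + 6} \left(-57\right) 33 = - 5 \sqrt{3} \left(-57\right) 33 = 285 \sqrt{3} \cdot 33 = 9405 \sqrt{3}$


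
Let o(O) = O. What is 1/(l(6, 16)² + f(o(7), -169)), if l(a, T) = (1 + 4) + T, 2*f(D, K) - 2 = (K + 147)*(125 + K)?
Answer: 1/926 ≈ 0.0010799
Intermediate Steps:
f(D, K) = 1 + (125 + K)*(147 + K)/2 (f(D, K) = 1 + ((K + 147)*(125 + K))/2 = 1 + ((147 + K)*(125 + K))/2 = 1 + ((125 + K)*(147 + K))/2 = 1 + (125 + K)*(147 + K)/2)
l(a, T) = 5 + T
1/(l(6, 16)² + f(o(7), -169)) = 1/((5 + 16)² + (18377/2 + (½)*(-169)² + 136*(-169))) = 1/(21² + (18377/2 + (½)*28561 - 22984)) = 1/(441 + (18377/2 + 28561/2 - 22984)) = 1/(441 + 485) = 1/926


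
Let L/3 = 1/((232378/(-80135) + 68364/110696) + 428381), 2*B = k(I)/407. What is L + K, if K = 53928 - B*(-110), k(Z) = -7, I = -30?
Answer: 631843074968654973831/11716625096065337 ≈ 53927.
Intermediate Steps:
B = -7/814 (B = (-7/407)/2 = (-7*1/407)/2 = (½)*(-7/407) = -7/814 ≈ -0.0085995)
L = 2217655990/316665543136901 (L = 3/((232378/(-80135) + 68364/110696) + 428381) = 3/((232378*(-1/80135) + 68364*(1/110696)) + 428381) = 3/((-232378/80135 + 17091/27674) + 428381) = 3/(-5061241487/2217655990 + 428381) = 3/(949996629410703/2217655990) = 3*(2217655990/949996629410703) = 2217655990/316665543136901 ≈ 7.0031e-6)
K = 1995301/37 (K = 53928 - (-7)*(-110)/814 = 53928 - 1*35/37 = 53928 - 35/37 = 1995301/37 ≈ 53927.)
L + K = 2217655990/316665543136901 + 1995301/37 = 631843074968654973831/11716625096065337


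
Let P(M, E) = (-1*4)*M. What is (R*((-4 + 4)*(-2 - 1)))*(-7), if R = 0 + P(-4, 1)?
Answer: 0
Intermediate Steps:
P(M, E) = -4*M
R = 16 (R = 0 - 4*(-4) = 0 + 16 = 16)
(R*((-4 + 4)*(-2 - 1)))*(-7) = (16*((-4 + 4)*(-2 - 1)))*(-7) = (16*(0*(-3)))*(-7) = (16*0)*(-7) = 0*(-7) = 0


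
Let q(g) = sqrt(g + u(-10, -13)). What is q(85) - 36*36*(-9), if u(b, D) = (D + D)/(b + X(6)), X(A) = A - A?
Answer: 11664 + sqrt(2190)/5 ≈ 11673.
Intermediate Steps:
X(A) = 0
u(b, D) = 2*D/b (u(b, D) = (D + D)/(b + 0) = (2*D)/b = 2*D/b)
q(g) = sqrt(13/5 + g) (q(g) = sqrt(g + 2*(-13)/(-10)) = sqrt(g + 2*(-13)*(-1/10)) = sqrt(g + 13/5) = sqrt(13/5 + g))
q(85) - 36*36*(-9) = sqrt(65 + 25*85)/5 - 36*36*(-9) = sqrt(65 + 2125)/5 - 1296*(-9) = sqrt(2190)/5 + 11664 = 11664 + sqrt(2190)/5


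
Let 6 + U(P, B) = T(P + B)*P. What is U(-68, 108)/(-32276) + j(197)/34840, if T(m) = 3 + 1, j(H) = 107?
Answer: 3284763/281123960 ≈ 0.011684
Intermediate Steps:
T(m) = 4
U(P, B) = -6 + 4*P
U(-68, 108)/(-32276) + j(197)/34840 = (-6 + 4*(-68))/(-32276) + 107/34840 = (-6 - 272)*(-1/32276) + 107*(1/34840) = -278*(-1/32276) + 107/34840 = 139/16138 + 107/34840 = 3284763/281123960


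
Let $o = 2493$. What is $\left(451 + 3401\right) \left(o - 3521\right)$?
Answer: $-3959856$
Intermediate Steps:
$\left(451 + 3401\right) \left(o - 3521\right) = \left(451 + 3401\right) \left(2493 - 3521\right) = 3852 \left(-1028\right) = -3959856$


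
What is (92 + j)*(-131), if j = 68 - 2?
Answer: -20698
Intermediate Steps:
j = 66
(92 + j)*(-131) = (92 + 66)*(-131) = 158*(-131) = -20698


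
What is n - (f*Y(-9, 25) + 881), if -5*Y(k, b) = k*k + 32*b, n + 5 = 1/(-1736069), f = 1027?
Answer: 1563081876628/8680345 ≈ 1.8007e+5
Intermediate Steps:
n = -8680346/1736069 (n = -5 + 1/(-1736069) = -5 - 1/1736069 = -8680346/1736069 ≈ -5.0000)
Y(k, b) = -32*b/5 - k**2/5 (Y(k, b) = -(k*k + 32*b)/5 = -(k**2 + 32*b)/5 = -32*b/5 - k**2/5)
n - (f*Y(-9, 25) + 881) = -8680346/1736069 - (1027*(-32/5*25 - 1/5*(-9)**2) + 881) = -8680346/1736069 - (1027*(-160 - 1/5*81) + 881) = -8680346/1736069 - (1027*(-160 - 81/5) + 881) = -8680346/1736069 - (1027*(-881/5) + 881) = -8680346/1736069 - (-904787/5 + 881) = -8680346/1736069 - 1*(-900382/5) = -8680346/1736069 + 900382/5 = 1563081876628/8680345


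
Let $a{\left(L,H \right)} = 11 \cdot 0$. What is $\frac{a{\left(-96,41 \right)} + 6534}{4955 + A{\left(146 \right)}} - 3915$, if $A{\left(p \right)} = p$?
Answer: $- \frac{19963881}{5101} \approx -3913.7$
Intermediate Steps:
$a{\left(L,H \right)} = 0$
$\frac{a{\left(-96,41 \right)} + 6534}{4955 + A{\left(146 \right)}} - 3915 = \frac{0 + 6534}{4955 + 146} - 3915 = \frac{6534}{5101} - 3915 = - \frac{19963881}{5101}$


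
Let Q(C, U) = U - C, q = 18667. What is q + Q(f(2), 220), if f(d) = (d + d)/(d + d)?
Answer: 18886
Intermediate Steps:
f(d) = 1 (f(d) = (2*d)/((2*d)) = (2*d)*(1/(2*d)) = 1)
q + Q(f(2), 220) = 18667 + (220 - 1*1) = 18667 + (220 - 1) = 18667 + 219 = 18886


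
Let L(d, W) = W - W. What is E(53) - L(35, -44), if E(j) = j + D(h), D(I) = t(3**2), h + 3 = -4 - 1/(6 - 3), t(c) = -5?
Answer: 48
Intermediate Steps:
L(d, W) = 0
h = -22/3 (h = -3 + (-4 - 1/(6 - 3)) = -3 + (-4 - 1/3) = -3 - 13/3 = -22/3 ≈ -7.3333)
D(I) = -5
E(j) = -5 + j (E(j) = j - 5 = -5 + j)
E(53) - L(35, -44) = (-5 + 53) - 1*0 = 48 + 0 = 48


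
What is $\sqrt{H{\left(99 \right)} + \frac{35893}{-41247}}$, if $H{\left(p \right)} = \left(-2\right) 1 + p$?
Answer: $\frac{\sqrt{18171897478}}{13749} \approx 9.8046$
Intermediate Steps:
$H{\left(p \right)} = -2 + p$
$\sqrt{H{\left(99 \right)} + \frac{35893}{-41247}} = \sqrt{\left(-2 + 99\right) + \frac{35893}{-41247}} = \sqrt{97 + 35893 \left(- \frac{1}{41247}\right)} = \sqrt{97 - \frac{35893}{41247}} = \sqrt{\frac{3965066}{41247}} = \frac{\sqrt{18171897478}}{13749}$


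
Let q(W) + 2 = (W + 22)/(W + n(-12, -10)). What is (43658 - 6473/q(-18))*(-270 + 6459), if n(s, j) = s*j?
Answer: 29063067447/100 ≈ 2.9063e+8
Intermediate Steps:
n(s, j) = j*s
q(W) = -2 + (22 + W)/(120 + W) (q(W) = -2 + (W + 22)/(W - 10*(-12)) = -2 + (22 + W)/(W + 120) = -2 + (22 + W)/(120 + W))
(43658 - 6473/q(-18))*(-270 + 6459) = (43658 - 6473*(120 - 18)/(-218 - 1*(-18)))*(-270 + 6459) = (43658 - 6473*102/(-218 + 18))*6189 = (43658 - 6473/((1/102)*(-200)))*6189 = (43658 - 6473/(-100/51))*6189 = (43658 - 6473*(-51/100))*6189 = (43658 + 330123/100)*6189 = (4695923/100)*6189 = 29063067447/100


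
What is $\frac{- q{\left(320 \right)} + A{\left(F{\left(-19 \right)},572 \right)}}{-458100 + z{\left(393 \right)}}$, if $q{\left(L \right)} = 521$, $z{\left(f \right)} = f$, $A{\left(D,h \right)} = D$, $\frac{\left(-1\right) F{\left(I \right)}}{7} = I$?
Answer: $\frac{388}{457707} \approx 0.0008477$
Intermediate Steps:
$F{\left(I \right)} = - 7 I$
$\frac{- q{\left(320 \right)} + A{\left(F{\left(-19 \right)},572 \right)}}{-458100 + z{\left(393 \right)}} = \frac{\left(-1\right) 521 - -133}{-458100 + 393} = \frac{-521 + 133}{-457707} = \left(-388\right) \left(- \frac{1}{457707}\right) = \frac{388}{457707}$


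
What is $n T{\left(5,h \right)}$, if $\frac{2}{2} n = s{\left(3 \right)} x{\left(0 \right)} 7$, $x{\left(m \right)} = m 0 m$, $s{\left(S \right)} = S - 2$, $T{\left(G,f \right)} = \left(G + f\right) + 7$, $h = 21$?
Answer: $0$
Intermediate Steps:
$T{\left(G,f \right)} = 7 + G + f$
$s{\left(S \right)} = -2 + S$
$x{\left(m \right)} = 0$ ($x{\left(m \right)} = 0 m = 0$)
$n = 0$ ($n = \left(-2 + 3\right) 0 \cdot 7 = 1 \cdot 0 \cdot 7 = 0 \cdot 7 = 0$)
$n T{\left(5,h \right)} = 0 \left(7 + 5 + 21\right) = 0 \cdot 33 = 0$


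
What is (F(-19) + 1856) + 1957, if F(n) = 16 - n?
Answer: 3848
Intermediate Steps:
(F(-19) + 1856) + 1957 = ((16 - 1*(-19)) + 1856) + 1957 = ((16 + 19) + 1856) + 1957 = (35 + 1856) + 1957 = 1891 + 1957 = 3848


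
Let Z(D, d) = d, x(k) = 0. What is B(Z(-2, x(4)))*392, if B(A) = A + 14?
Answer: 5488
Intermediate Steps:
B(A) = 14 + A
B(Z(-2, x(4)))*392 = (14 + 0)*392 = 14*392 = 5488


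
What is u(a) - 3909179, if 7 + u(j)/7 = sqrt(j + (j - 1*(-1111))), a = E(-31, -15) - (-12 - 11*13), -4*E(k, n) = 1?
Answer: -3909228 + 7*sqrt(5682)/2 ≈ -3.9090e+6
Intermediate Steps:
E(k, n) = -1/4 (E(k, n) = -1/4*1 = -1/4)
a = 619/4 (a = -1/4 - (-12 - 11*13) = -1/4 - (-12 - 143) = -1/4 - 1*(-155) = -1/4 + 155 = 619/4 ≈ 154.75)
u(j) = -49 + 7*sqrt(1111 + 2*j) (u(j) = -49 + 7*sqrt(j + (j - 1*(-1111))) = -49 + 7*sqrt(j + (j + 1111)) = -49 + 7*sqrt(j + (1111 + j)) = -49 + 7*sqrt(1111 + 2*j))
u(a) - 3909179 = (-49 + 7*sqrt(1111 + 2*(619/4))) - 3909179 = (-49 + 7*sqrt(1111 + 619/2)) - 3909179 = (-49 + 7*sqrt(2841/2)) - 3909179 = (-49 + 7*(sqrt(5682)/2)) - 3909179 = (-49 + 7*sqrt(5682)/2) - 3909179 = -3909228 + 7*sqrt(5682)/2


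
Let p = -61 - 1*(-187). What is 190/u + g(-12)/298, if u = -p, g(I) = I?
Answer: -14533/9387 ≈ -1.5482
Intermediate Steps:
p = 126 (p = -61 + 187 = 126)
u = -126 (u = -1*126 = -126)
190/u + g(-12)/298 = 190/(-126) - 12/298 = 190*(-1/126) - 12*1/298 = -95/63 - 6/149 = -14533/9387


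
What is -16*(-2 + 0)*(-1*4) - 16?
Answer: -144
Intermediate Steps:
-16*(-2 + 0)*(-1*4) - 16 = -(-32)*(-4) - 16 = -16*8 - 16 = -128 - 16 = -144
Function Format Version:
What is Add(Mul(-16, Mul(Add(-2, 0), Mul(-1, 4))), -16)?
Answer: -144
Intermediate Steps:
Add(Mul(-16, Mul(Add(-2, 0), Mul(-1, 4))), -16) = Add(Mul(-16, Mul(-2, -4)), -16) = Add(Mul(-16, 8), -16) = Add(-128, -16) = -144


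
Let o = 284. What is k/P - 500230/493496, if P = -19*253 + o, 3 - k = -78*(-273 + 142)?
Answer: 1389260675/1116041204 ≈ 1.2448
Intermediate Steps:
k = -10215 (k = 3 - (-78)*(-273 + 142) = 3 - (-78)*(-131) = 3 - 1*10218 = 3 - 10218 = -10215)
P = -4523 (P = -19*253 + 284 = -4807 + 284 = -4523)
k/P - 500230/493496 = -10215/(-4523) - 500230/493496 = -10215*(-1/4523) - 500230*1/493496 = 10215/4523 - 250115/246748 = 1389260675/1116041204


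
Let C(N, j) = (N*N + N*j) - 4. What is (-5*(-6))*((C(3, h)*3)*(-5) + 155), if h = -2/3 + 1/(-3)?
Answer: 3750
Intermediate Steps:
h = -1 (h = -2*⅓ + 1*(-⅓) = -⅔ - ⅓ = -1)
C(N, j) = -4 + N² + N*j (C(N, j) = (N² + N*j) - 4 = -4 + N² + N*j)
(-5*(-6))*((C(3, h)*3)*(-5) + 155) = (-5*(-6))*(((-4 + 3² + 3*(-1))*3)*(-5) + 155) = 30*(((-4 + 9 - 3)*3)*(-5) + 155) = 30*((2*3)*(-5) + 155) = 30*(6*(-5) + 155) = 30*(-30 + 155) = 30*125 = 3750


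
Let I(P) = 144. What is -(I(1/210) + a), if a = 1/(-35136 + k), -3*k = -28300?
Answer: -11103549/77108 ≈ -144.00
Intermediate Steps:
k = 28300/3 (k = -1/3*(-28300) = 28300/3 ≈ 9433.3)
a = -3/77108 (a = 1/(-35136 + 28300/3) = 1/(-77108/3) = -3/77108 ≈ -3.8906e-5)
-(I(1/210) + a) = -(144 - 3/77108) = -1*11103549/77108 = -11103549/77108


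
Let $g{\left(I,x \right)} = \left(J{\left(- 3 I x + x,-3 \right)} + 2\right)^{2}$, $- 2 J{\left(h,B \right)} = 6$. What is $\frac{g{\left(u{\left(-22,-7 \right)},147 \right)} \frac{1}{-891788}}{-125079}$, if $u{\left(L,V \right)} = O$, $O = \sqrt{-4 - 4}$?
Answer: $\frac{1}{111543951252} \approx 8.9651 \cdot 10^{-12}$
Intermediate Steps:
$J{\left(h,B \right)} = -3$ ($J{\left(h,B \right)} = \left(- \frac{1}{2}\right) 6 = -3$)
$O = 2 i \sqrt{2}$ ($O = \sqrt{-8} = 2 i \sqrt{2} \approx 2.8284 i$)
$u{\left(L,V \right)} = 2 i \sqrt{2}$
$g{\left(I,x \right)} = 1$ ($g{\left(I,x \right)} = \left(-3 + 2\right)^{2} = \left(-1\right)^{2} = 1$)
$\frac{g{\left(u{\left(-22,-7 \right)},147 \right)} \frac{1}{-891788}}{-125079} = \frac{1 \frac{1}{-891788}}{-125079} = 1 \left(- \frac{1}{891788}\right) \left(- \frac{1}{125079}\right) = \left(- \frac{1}{891788}\right) \left(- \frac{1}{125079}\right) = \frac{1}{111543951252}$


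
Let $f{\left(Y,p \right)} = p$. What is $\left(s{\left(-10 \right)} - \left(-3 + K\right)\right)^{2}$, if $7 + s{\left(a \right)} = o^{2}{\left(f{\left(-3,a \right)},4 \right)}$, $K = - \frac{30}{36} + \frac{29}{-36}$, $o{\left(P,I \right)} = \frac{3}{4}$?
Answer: $\frac{67081}{20736} \approx 3.235$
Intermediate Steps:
$o{\left(P,I \right)} = \frac{3}{4}$ ($o{\left(P,I \right)} = 3 \cdot \frac{1}{4} = \frac{3}{4}$)
$K = - \frac{59}{36}$ ($K = \left(-30\right) \frac{1}{36} + 29 \left(- \frac{1}{36}\right) = - \frac{5}{6} - \frac{29}{36} = - \frac{59}{36} \approx -1.6389$)
$s{\left(a \right)} = - \frac{103}{16}$ ($s{\left(a \right)} = -7 + \left(\frac{3}{4}\right)^{2} = -7 + \frac{9}{16} = - \frac{103}{16}$)
$\left(s{\left(-10 \right)} - \left(-3 + K\right)\right)^{2} = \left(- \frac{103}{16} + \left(\left(15 - 12\right) - - \frac{59}{36}\right)\right)^{2} = \left(- \frac{103}{16} + \left(\left(15 - 12\right) + \frac{59}{36}\right)\right)^{2} = \left(- \frac{103}{16} + \left(3 + \frac{59}{36}\right)\right)^{2} = \left(- \frac{103}{16} + \frac{167}{36}\right)^{2} = \left(- \frac{259}{144}\right)^{2} = \frac{67081}{20736}$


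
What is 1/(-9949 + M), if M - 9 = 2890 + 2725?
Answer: -1/4325 ≈ -0.00023121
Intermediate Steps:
M = 5624 (M = 9 + (2890 + 2725) = 9 + 5615 = 5624)
1/(-9949 + M) = 1/(-9949 + 5624) = 1/(-4325) = -1/4325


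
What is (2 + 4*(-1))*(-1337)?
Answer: 2674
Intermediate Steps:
(2 + 4*(-1))*(-1337) = (2 - 4)*(-1337) = -2*(-1337) = 2674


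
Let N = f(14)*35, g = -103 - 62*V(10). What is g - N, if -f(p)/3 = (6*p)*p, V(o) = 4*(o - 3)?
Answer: 121641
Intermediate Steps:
V(o) = -12 + 4*o (V(o) = 4*(-3 + o) = -12 + 4*o)
f(p) = -18*p**2 (f(p) = -3*6*p*p = -18*p**2)
g = -1839 (g = -103 - 62*(-12 + 4*10) = -103 - 62*(-12 + 40) = -103 - 62*28 = -103 - 1736 = -1839)
N = -123480 (N = -18*14**2*35 = -18*196*35 = -3528*35 = -123480)
g - N = -1839 - 1*(-123480) = -1839 + 123480 = 121641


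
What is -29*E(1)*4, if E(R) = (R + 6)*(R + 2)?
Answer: -2436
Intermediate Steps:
E(R) = (2 + R)*(6 + R) (E(R) = (6 + R)*(2 + R) = (2 + R)*(6 + R))
-29*E(1)*4 = -29*(12 + 1**2 + 8*1)*4 = -29*(12 + 1 + 8)*4 = -29*21*4 = -609*4 = -2436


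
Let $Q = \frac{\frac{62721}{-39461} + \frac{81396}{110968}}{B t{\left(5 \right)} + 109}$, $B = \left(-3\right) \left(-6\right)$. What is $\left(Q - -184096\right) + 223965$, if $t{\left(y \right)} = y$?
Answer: $\frac{88896367572695525}{217850685338} \approx 4.0806 \cdot 10^{5}$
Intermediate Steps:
$B = 18$
$Q = - \frac{937014093}{217850685338}$ ($Q = \frac{\frac{62721}{-39461} + \frac{81396}{110968}}{18 \cdot 5 + 109} = \frac{62721 \left(- \frac{1}{39461}\right) + 81396 \cdot \frac{1}{110968}}{90 + 109} = \frac{- \frac{62721}{39461} + \frac{20349}{27742}}{199} = \left(- \frac{937014093}{1094727062}\right) \frac{1}{199} = - \frac{937014093}{217850685338} \approx -0.0043012$)
$\left(Q - -184096\right) + 223965 = \left(- \frac{937014093}{217850685338} - -184096\right) + 223965 = \left(- \frac{937014093}{217850685338} + 184096\right) + 223965 = \frac{40105438830970355}{217850685338} + 223965 = \frac{88896367572695525}{217850685338}$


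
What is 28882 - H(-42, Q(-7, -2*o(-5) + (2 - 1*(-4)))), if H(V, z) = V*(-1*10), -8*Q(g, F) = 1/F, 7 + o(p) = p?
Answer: 28462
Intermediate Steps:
o(p) = -7 + p
Q(g, F) = -1/(8*F)
H(V, z) = -10*V (H(V, z) = V*(-10) = -10*V)
28882 - H(-42, Q(-7, -2*o(-5) + (2 - 1*(-4)))) = 28882 - (-10)*(-42) = 28882 - 1*420 = 28882 - 420 = 28462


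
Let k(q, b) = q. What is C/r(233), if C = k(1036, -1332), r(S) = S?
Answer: 1036/233 ≈ 4.4464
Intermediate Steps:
C = 1036
C/r(233) = 1036/233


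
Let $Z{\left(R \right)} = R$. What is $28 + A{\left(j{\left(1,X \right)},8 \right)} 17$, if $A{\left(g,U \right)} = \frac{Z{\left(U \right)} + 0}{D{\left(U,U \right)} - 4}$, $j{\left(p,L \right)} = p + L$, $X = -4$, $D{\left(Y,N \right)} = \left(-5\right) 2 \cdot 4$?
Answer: $\frac{274}{11} \approx 24.909$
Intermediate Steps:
$D{\left(Y,N \right)} = -40$ ($D{\left(Y,N \right)} = \left(-10\right) 4 = -40$)
$j{\left(p,L \right)} = L + p$
$A{\left(g,U \right)} = - \frac{U}{44}$ ($A{\left(g,U \right)} = \frac{U + 0}{-40 - 4} = \frac{U}{-44} = U \left(- \frac{1}{44}\right) = - \frac{U}{44}$)
$28 + A{\left(j{\left(1,X \right)},8 \right)} 17 = 28 + \left(- \frac{1}{44}\right) 8 \cdot 17 = 28 - \frac{34}{11} = \frac{274}{11}$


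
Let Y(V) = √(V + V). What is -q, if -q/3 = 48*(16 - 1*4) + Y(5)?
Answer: 1728 + 3*√10 ≈ 1737.5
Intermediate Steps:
Y(V) = √2*√V (Y(V) = √(2*V) = √2*√V)
q = -1728 - 3*√10 (q = -3*(48*(16 - 1*4) + √2*√5) = -3*(48*(16 - 4) + √10) = -3*(48*12 + √10) = -3*(576 + √10) = -1728 - 3*√10 ≈ -1737.5)
-q = -(-1728 - 3*√10) = 1728 + 3*√10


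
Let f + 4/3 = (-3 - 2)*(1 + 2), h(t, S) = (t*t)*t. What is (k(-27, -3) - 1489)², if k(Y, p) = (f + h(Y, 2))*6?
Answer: 14324499225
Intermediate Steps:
h(t, S) = t³ (h(t, S) = t²*t = t³)
f = -49/3 (f = -4/3 + (-3 - 2)*(1 + 2) = -4/3 - 5*3 = -4/3 - 15 = -49/3 ≈ -16.333)
k(Y, p) = -98 + 6*Y³ (k(Y, p) = (-49/3 + Y³)*6 = -98 + 6*Y³)
(k(-27, -3) - 1489)² = ((-98 + 6*(-27)³) - 1489)² = ((-98 + 6*(-19683)) - 1489)² = ((-98 - 118098) - 1489)² = (-118196 - 1489)² = (-119685)² = 14324499225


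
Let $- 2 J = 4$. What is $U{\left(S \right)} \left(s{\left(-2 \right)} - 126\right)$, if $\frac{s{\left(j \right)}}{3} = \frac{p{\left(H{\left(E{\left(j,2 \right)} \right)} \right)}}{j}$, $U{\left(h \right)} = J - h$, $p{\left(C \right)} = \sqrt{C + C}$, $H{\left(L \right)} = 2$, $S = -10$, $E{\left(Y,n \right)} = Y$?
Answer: $-1032$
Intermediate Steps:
$J = -2$ ($J = \left(- \frac{1}{2}\right) 4 = -2$)
$p{\left(C \right)} = \sqrt{2} \sqrt{C}$ ($p{\left(C \right)} = \sqrt{2 C} = \sqrt{2} \sqrt{C}$)
$U{\left(h \right)} = -2 - h$
$s{\left(j \right)} = \frac{6}{j}$ ($s{\left(j \right)} = 3 \frac{\sqrt{2} \sqrt{2}}{j} = 3 \frac{2}{j} = \frac{6}{j}$)
$U{\left(S \right)} \left(s{\left(-2 \right)} - 126\right) = \left(-2 - -10\right) \left(\frac{6}{-2} - 126\right) = \left(-2 + 10\right) \left(6 \left(- \frac{1}{2}\right) - 126\right) = 8 \left(-3 - 126\right) = 8 \left(-129\right) = -1032$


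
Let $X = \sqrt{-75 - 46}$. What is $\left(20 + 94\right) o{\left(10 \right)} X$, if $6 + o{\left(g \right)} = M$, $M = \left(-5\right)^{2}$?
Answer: $23826 i \approx 23826.0 i$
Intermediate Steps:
$M = 25$
$o{\left(g \right)} = 19$ ($o{\left(g \right)} = -6 + 25 = 19$)
$X = 11 i$ ($X = \sqrt{-121} = 11 i \approx 11.0 i$)
$\left(20 + 94\right) o{\left(10 \right)} X = \left(20 + 94\right) 19 \cdot 11 i = 114 \cdot 19 \cdot 11 i = 2166 \cdot 11 i = 23826 i$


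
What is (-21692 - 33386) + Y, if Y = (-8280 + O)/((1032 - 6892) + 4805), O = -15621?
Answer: -58083389/1055 ≈ -55055.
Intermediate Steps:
Y = 23901/1055 (Y = (-8280 - 15621)/((1032 - 6892) + 4805) = -23901/(-5860 + 4805) = -23901/(-1055) = -23901*(-1/1055) = 23901/1055 ≈ 22.655)
(-21692 - 33386) + Y = (-21692 - 33386) + 23901/1055 = -55078 + 23901/1055 = -58083389/1055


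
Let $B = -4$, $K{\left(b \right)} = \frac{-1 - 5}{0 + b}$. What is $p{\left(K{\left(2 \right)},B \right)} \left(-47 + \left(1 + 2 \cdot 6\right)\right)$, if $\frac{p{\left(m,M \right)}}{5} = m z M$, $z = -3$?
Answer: $6120$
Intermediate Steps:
$K{\left(b \right)} = - \frac{6}{b}$
$p{\left(m,M \right)} = - 15 M m$ ($p{\left(m,M \right)} = 5 m \left(-3\right) M = 5 - 3 m M = 5 \left(- 3 M m\right) = - 15 M m$)
$p{\left(K{\left(2 \right)},B \right)} \left(-47 + \left(1 + 2 \cdot 6\right)\right) = \left(-15\right) \left(-4\right) \left(- \frac{6}{2}\right) \left(-47 + \left(1 + 2 \cdot 6\right)\right) = \left(-15\right) \left(-4\right) \left(\left(-6\right) \frac{1}{2}\right) \left(-47 + \left(1 + 12\right)\right) = \left(-15\right) \left(-4\right) \left(-3\right) \left(-47 + 13\right) = \left(-180\right) \left(-34\right) = 6120$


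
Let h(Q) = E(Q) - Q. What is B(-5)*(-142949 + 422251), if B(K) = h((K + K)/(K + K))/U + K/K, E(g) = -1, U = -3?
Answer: 1396510/3 ≈ 4.6550e+5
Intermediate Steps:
h(Q) = -1 - Q
B(K) = 5/3 (B(K) = (-1 - (K + K)/(K + K))/(-3) + K/K = (-1 - 2*K/(2*K))*(-1/3) + 1 = (-1 - 2*K*1/(2*K))*(-1/3) + 1 = (-1 - 1*1)*(-1/3) + 1 = (-1 - 1)*(-1/3) + 1 = -2*(-1/3) + 1 = 2/3 + 1 = 5/3)
B(-5)*(-142949 + 422251) = 5*(-142949 + 422251)/3 = (5/3)*279302 = 1396510/3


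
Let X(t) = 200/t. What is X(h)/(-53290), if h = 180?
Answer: -1/47961 ≈ -2.0850e-5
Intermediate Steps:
X(h)/(-53290) = (200/180)/(-53290) = (200*(1/180))*(-1/53290) = (10/9)*(-1/53290) = -1/47961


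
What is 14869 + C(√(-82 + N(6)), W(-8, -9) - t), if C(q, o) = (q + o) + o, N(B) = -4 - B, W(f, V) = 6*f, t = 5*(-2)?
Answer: 14793 + 2*I*√23 ≈ 14793.0 + 9.5917*I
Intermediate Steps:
t = -10
C(q, o) = q + 2*o (C(q, o) = (o + q) + o = q + 2*o)
14869 + C(√(-82 + N(6)), W(-8, -9) - t) = 14869 + (√(-82 + (-4 - 1*6)) + 2*(6*(-8) - 1*(-10))) = 14869 + (√(-82 + (-4 - 6)) + 2*(-48 + 10)) = 14869 + (√(-82 - 10) + 2*(-38)) = 14869 + (√(-92) - 76) = 14869 + (2*I*√23 - 76) = 14869 + (-76 + 2*I*√23) = 14793 + 2*I*√23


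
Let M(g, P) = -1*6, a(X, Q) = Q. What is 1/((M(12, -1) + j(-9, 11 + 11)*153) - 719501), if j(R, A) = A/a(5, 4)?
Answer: -2/1437331 ≈ -1.3915e-6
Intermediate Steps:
j(R, A) = A/4
M(g, P) = -6
1/((M(12, -1) + j(-9, 11 + 11)*153) - 719501) = 1/((-6 + ((11 + 11)/4)*153) - 719501) = 1/((-6 + ((¼)*22)*153) - 719501) = 1/((-6 + (11/2)*153) - 719501) = 1/((-6 + 1683/2) - 719501) = 1/(1671/2 - 719501) = 1/(-1437331/2) = -2/1437331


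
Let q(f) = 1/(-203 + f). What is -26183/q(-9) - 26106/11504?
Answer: 31928165539/5752 ≈ 5.5508e+6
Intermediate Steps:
-26183/q(-9) - 26106/11504 = -26183/(1/(-203 - 9)) - 26106/11504 = -26183/(1/(-212)) - 26106*1/11504 = -26183/(-1/212) - 13053/5752 = -26183*(-212) - 13053/5752 = 5550796 - 13053/5752 = 31928165539/5752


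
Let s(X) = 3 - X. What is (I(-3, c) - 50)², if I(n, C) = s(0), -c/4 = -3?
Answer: 2209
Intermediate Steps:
c = 12 (c = -4*(-3) = 12)
I(n, C) = 3 (I(n, C) = 3 - 1*0 = 3 + 0 = 3)
(I(-3, c) - 50)² = (3 - 50)² = (-47)² = 2209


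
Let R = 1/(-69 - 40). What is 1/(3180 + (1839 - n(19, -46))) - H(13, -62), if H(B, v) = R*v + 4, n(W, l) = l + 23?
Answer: -2510807/549578 ≈ -4.5686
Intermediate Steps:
R = -1/109 (R = 1/(-109) = -1/109 ≈ -0.0091743)
n(W, l) = 23 + l
H(B, v) = 4 - v/109 (H(B, v) = -v/109 + 4 = 4 - v/109)
1/(3180 + (1839 - n(19, -46))) - H(13, -62) = 1/(3180 + (1839 - (23 - 46))) - (4 - 1/109*(-62)) = 1/(3180 + (1839 - 1*(-23))) - (4 + 62/109) = 1/(3180 + (1839 + 23)) - 1*498/109 = 1/(3180 + 1862) - 498/109 = 1/5042 - 498/109 = -2510807/549578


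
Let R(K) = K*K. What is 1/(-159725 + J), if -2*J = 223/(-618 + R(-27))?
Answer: -222/35459173 ≈ -6.2607e-6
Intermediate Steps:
R(K) = K²
J = -223/222 (J = -223/(2*(-618 + (-27)²)) = -223/(2*(-618 + 729)) = -223/(2*111) = -½*223/111 = -223/222 ≈ -1.0045)
1/(-159725 + J) = 1/(-159725 - 223/222) = 1/(-35459173/222) = -222/35459173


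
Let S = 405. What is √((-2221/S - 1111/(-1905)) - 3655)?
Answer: I*√4781473673/1143 ≈ 60.497*I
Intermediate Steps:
√((-2221/S - 1111/(-1905)) - 3655) = √((-2221/405 - 1111/(-1905)) - 3655) = √((-2221*1/405 - 1111*(-1/1905)) - 3655) = √((-2221/405 + 1111/1905) - 3655) = √(-50414/10287 - 3655) = √(-37649399/10287) = I*√4781473673/1143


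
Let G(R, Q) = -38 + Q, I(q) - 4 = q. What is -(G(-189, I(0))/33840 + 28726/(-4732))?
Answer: 121531091/20016360 ≈ 6.0716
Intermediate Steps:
I(q) = 4 + q
-(G(-189, I(0))/33840 + 28726/(-4732)) = -((-38 + (4 + 0))/33840 + 28726/(-4732)) = -((-38 + 4)*(1/33840) + 28726*(-1/4732)) = -(-34*1/33840 - 14363/2366) = -(-17/16920 - 14363/2366) = -1*(-121531091/20016360) = 121531091/20016360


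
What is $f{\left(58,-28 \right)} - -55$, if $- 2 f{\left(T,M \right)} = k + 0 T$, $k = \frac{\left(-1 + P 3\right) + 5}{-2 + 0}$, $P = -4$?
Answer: $53$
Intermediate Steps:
$k = 4$ ($k = \frac{\left(-1 - 12\right) + 5}{-2 + 0} = \frac{\left(-1 - 12\right) + 5}{-2} = \left(-13 + 5\right) \left(- \frac{1}{2}\right) = \left(-8\right) \left(- \frac{1}{2}\right) = 4$)
$f{\left(T,M \right)} = -2$ ($f{\left(T,M \right)} = - \frac{4 + 0 T}{2} = - \frac{4 + 0}{2} = \left(- \frac{1}{2}\right) 4 = -2$)
$f{\left(58,-28 \right)} - -55 = -2 - -55 = -2 + 55 = 53$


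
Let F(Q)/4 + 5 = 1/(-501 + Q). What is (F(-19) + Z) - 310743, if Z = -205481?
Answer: -67111721/130 ≈ -5.1624e+5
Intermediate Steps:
F(Q) = -20 + 4/(-501 + Q)
(F(-19) + Z) - 310743 = (4*(2506 - 5*(-19))/(-501 - 19) - 205481) - 310743 = (4*(2506 + 95)/(-520) - 205481) - 310743 = (4*(-1/520)*2601 - 205481) - 310743 = (-2601/130 - 205481) - 310743 = -26715131/130 - 310743 = -67111721/130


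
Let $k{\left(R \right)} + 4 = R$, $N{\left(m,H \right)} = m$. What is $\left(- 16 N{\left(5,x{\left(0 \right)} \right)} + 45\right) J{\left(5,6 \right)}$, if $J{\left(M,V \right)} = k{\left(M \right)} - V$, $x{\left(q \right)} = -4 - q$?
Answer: $175$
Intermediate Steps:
$k{\left(R \right)} = -4 + R$
$J{\left(M,V \right)} = -4 + M - V$ ($J{\left(M,V \right)} = \left(-4 + M\right) - V = -4 + M - V$)
$\left(- 16 N{\left(5,x{\left(0 \right)} \right)} + 45\right) J{\left(5,6 \right)} = \left(\left(-16\right) 5 + 45\right) \left(-4 + 5 - 6\right) = \left(-80 + 45\right) \left(-4 + 5 - 6\right) = \left(-35\right) \left(-5\right) = 175$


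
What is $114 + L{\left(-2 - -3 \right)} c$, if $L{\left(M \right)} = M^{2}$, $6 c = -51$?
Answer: $\frac{211}{2} \approx 105.5$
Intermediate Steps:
$c = - \frac{17}{2}$ ($c = \frac{1}{6} \left(-51\right) = - \frac{17}{2} \approx -8.5$)
$114 + L{\left(-2 - -3 \right)} c = 114 + \left(-2 - -3\right)^{2} \left(- \frac{17}{2}\right) = 114 + \left(-2 + 3\right)^{2} \left(- \frac{17}{2}\right) = 114 + 1^{2} \left(- \frac{17}{2}\right) = 114 + 1 \left(- \frac{17}{2}\right) = 114 - \frac{17}{2} = \frac{211}{2}$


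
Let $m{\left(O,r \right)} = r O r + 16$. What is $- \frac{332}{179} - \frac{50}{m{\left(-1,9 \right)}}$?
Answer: $- \frac{2526}{2327} \approx -1.0855$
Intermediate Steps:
$m{\left(O,r \right)} = 16 + O r^{2}$ ($m{\left(O,r \right)} = O r r + 16 = O r^{2} + 16 = 16 + O r^{2}$)
$- \frac{332}{179} - \frac{50}{m{\left(-1,9 \right)}} = - \frac{332}{179} - \frac{50}{16 - 9^{2}} = \left(-332\right) \frac{1}{179} - \frac{50}{16 - 81} = - \frac{332}{179} - \frac{50}{16 - 81} = - \frac{332}{179} - \frac{50}{-65} = - \frac{332}{179} - - \frac{10}{13} = - \frac{332}{179} + \frac{10}{13} = - \frac{2526}{2327}$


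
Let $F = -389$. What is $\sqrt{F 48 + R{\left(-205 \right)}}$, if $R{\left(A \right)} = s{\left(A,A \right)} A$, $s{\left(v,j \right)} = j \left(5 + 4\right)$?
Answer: $\sqrt{359553} \approx 599.63$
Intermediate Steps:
$s{\left(v,j \right)} = 9 j$ ($s{\left(v,j \right)} = j 9 = 9 j$)
$R{\left(A \right)} = 9 A^{2}$ ($R{\left(A \right)} = 9 A A = 9 A^{2}$)
$\sqrt{F 48 + R{\left(-205 \right)}} = \sqrt{\left(-389\right) 48 + 9 \left(-205\right)^{2}} = \sqrt{-18672 + 9 \cdot 42025} = \sqrt{-18672 + 378225} = \sqrt{359553}$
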